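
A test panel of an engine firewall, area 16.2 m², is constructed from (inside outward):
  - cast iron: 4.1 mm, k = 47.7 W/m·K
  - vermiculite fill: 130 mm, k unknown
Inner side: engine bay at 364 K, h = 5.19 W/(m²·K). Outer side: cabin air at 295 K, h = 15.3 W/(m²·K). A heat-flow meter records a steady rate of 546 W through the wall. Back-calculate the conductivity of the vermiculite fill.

Thermal resistances in series:
R_inner film = 1/(h_i·A) = 1/(5.19×16.2) = 0.01189 K/W
R_cast iron = L/(kA) = 0.0041/(47.7×16.2) = 5.306×10^-6 K/W
R_outer film = 1/(h_o·A) = 1/(15.3×16.2) = 0.004035 K/W
Sum of known resistances R_other = 0.01593 K/W
Total R = ΔT/Q = 69/546 = 0.1264 K/W
R_vermiculite fill = R_total − R_other = 0.1104 K/W
k = L/(R·A) = 0.13/(0.1104×16.2)

k ≈ 0.0727 W/(m·K)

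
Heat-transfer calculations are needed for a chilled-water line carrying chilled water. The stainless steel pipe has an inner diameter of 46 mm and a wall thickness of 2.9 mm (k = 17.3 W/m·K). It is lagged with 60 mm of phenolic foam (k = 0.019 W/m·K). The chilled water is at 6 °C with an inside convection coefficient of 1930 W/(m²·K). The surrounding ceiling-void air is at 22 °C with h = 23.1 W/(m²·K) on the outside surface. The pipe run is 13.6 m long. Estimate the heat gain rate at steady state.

Treating each annulus and film as a series resistance:
R_inner film = 1/(h_i·2πr₁L) = 1/(1930×2π×0.023×13.6) = 2.636×10^-4 K/W
R_stainless steel pipe wall = ln(25.9/23)/(2π×17.3×13.6) = 8.033×10^-5 K/W
R_phenolic foam = ln(85.9/25.9)/(2π×0.019×13.6) = 0.7385 K/W
R_outer film = 1/(h_o·2πr_oL) = 1/(23.1×2π×0.0859×13.6) = 0.005898 K/W
R_total = 0.7447 K/W
Q = ΔT/R_total = 16/0.7447

Q ≈ 21.5 W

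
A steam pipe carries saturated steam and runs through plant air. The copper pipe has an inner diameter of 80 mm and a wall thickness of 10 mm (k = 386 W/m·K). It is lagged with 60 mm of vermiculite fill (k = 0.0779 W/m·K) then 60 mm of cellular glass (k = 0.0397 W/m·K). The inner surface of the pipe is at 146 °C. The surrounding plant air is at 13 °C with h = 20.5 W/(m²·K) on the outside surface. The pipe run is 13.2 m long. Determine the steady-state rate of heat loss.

Q ≈ 516 W

Cylindrical conduction, so R = ln(r₂/r₁)/(2πkL) per layer, in series:
R_copper pipe wall = ln(50/40)/(2π×386×13.2) = 6.97×10^-6 K/W
R_vermiculite fill = ln(110/50)/(2π×0.0779×13.2) = 0.122 K/W
R_cellular glass = ln(170/110)/(2π×0.0397×13.2) = 0.1322 K/W
R_outer film = 1/(h_o·2πr_oL) = 1/(20.5×2π×0.17×13.2) = 0.00346 K/W
R_total = 0.2577 K/W
Q = ΔT/R_total = 133/0.2577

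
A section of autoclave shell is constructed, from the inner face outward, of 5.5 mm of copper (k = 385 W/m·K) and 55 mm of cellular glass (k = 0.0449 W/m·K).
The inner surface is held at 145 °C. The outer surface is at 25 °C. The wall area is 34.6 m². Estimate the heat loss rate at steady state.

Q ≈ 3390 W

Series thermal resistances:
R_copper = L/(kA) = 0.0055/(385×34.6) = 4.129×10^-7 K/W
R_cellular glass = L/(kA) = 0.055/(0.0449×34.6) = 0.0354 K/W
R_total = 0.0354 K/W
Q = ΔT / R_total = 120 / 0.0354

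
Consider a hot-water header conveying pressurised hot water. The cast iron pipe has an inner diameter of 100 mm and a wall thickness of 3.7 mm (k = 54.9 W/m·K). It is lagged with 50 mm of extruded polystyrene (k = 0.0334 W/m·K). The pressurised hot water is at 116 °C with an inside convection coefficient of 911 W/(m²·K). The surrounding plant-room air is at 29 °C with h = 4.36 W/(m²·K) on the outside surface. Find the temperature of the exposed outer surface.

T ≈ 37.8 °C

Cylindrical conduction, so R = ln(r₂/r₁)/(2πkL) per layer, in series:
R_inner film = 1/(h_i·2πr₁L) = 1/(911×2π×0.05×1) = 0.003494 K/W
R_cast iron pipe wall = ln(53.7/50)/(2π×54.9×1) = 2.07×10^-4 K/W
R_extruded polystyrene = ln(103.7/53.7)/(2π×0.0334×1) = 3.136 K/W
R_outer film = 1/(h_o·2πr_oL) = 1/(4.36×2π×0.1037×1) = 0.352 K/W
R_total = 3.492 K/W
Q = ΔT/R_total = 87/3.492
Q = 24.9 W/m
T_interface = T_inner − Q·ΣR(inner→interface) = 116 − 24.9×3.14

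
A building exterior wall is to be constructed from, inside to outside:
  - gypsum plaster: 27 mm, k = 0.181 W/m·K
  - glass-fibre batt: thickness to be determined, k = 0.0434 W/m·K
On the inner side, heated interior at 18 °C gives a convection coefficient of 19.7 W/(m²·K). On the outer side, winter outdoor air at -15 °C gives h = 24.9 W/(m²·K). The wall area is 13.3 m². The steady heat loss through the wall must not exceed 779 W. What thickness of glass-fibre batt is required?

L ≈ 14 mm

Thermal resistances in series:
R_inner film = 1/(h_i·A) = 1/(19.7×13.3) = 0.003817 K/W
R_gypsum plaster = L/(kA) = 0.027/(0.181×13.3) = 0.01122 K/W
R_outer film = 1/(h_o·A) = 1/(24.9×13.3) = 0.00302 K/W
Sum of the known resistances R_other = 0.01805 K/W
Required total resistance R_tot = ΔT/Q_allow = 33/779 = 0.04236 K/W
R_glass-fibre batt = R_tot − R_other = 0.02431 K/W
L = R·k·A = 0.02431×0.0434×13.3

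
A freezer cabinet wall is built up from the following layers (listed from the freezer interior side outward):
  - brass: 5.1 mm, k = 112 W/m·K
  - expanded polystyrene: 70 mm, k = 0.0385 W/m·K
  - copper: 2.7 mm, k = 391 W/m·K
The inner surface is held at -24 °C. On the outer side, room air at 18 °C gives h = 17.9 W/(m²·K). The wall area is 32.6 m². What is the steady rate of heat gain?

Q ≈ 731 W

Using the resistance-network approach (series):
R_brass = L/(kA) = 0.0051/(112×32.6) = 1.397×10^-6 K/W
R_expanded polystyrene = L/(kA) = 0.07/(0.0385×32.6) = 0.05577 K/W
R_copper = L/(kA) = 0.0027/(391×32.6) = 2.118×10^-7 K/W
R_outer film = 1/(h_o·A) = 1/(17.9×32.6) = 0.001714 K/W
R_total = 0.05749 K/W
Q = ΔT / R_total = 42 / 0.05749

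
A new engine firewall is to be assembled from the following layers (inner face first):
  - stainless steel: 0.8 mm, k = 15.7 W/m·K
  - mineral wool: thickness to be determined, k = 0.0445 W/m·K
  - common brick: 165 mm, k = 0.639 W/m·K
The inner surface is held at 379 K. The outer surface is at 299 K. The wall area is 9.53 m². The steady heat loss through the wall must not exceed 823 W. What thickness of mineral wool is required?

Thermal resistances in series:
R_stainless steel = L/(kA) = 0.0008/(15.7×9.53) = 5.347×10^-6 K/W
R_common brick = L/(kA) = 0.165/(0.639×9.53) = 0.0271 K/W
Sum of the known resistances R_other = 0.0271 K/W
Required total resistance R_tot = ΔT/Q_allow = 80/823 = 0.09721 K/W
R_mineral wool = R_tot − R_other = 0.0701 K/W
L = R·k·A = 0.0701×0.0445×9.53

L ≈ 29.7 mm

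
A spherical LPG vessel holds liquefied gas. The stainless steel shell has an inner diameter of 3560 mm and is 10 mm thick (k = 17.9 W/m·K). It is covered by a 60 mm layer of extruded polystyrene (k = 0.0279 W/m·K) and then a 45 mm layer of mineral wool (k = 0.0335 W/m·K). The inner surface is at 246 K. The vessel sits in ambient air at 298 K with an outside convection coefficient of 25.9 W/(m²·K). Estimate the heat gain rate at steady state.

Radial (spherical) resistances in series:
R_stainless steel shell = (1/1.78 − 1/1.79)/(4π×17.9) = 1.395×10^-5 K/W
R_extruded polystyrene = (1/1.79 − 1/1.85)/(4π×0.0279) = 0.05168 K/W
R_mineral wool = (1/1.85 − 1/1.895)/(4π×0.0335) = 0.03049 K/W
R_outer film = 1/(h·4πr_o²) = 1/(25.9×4π×1.895²) = 8.556×10^-4 K/W
R_total = 0.08304 K/W
Q = ΔT/R_total = 52/0.08304

Q ≈ 626 W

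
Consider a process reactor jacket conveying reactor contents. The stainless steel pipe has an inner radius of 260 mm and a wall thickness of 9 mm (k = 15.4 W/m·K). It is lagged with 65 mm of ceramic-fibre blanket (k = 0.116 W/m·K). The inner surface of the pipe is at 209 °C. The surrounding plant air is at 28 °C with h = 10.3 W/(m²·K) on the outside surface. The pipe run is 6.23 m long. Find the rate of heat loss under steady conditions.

Cylindrical conduction, so R = ln(r₂/r₁)/(2πkL) per layer, in series:
R_stainless steel pipe wall = ln(269/260)/(2π×15.4×6.23) = 5.645×10^-5 K/W
R_ceramic-fibre blanket = ln(334/269)/(2π×0.116×6.23) = 0.04766 K/W
R_outer film = 1/(h_o·2πr_oL) = 1/(10.3×2π×0.334×6.23) = 0.007426 K/W
R_total = 0.05515 K/W
Q = ΔT/R_total = 181/0.05515

Q ≈ 3280 W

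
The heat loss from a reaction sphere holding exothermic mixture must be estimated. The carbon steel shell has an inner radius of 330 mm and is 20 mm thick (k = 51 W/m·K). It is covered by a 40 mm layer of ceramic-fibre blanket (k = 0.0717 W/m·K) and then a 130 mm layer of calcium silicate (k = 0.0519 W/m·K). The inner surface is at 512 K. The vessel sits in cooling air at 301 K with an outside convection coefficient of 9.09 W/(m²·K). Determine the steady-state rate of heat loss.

Q ≈ 157 W

Spherical conduction: R = (1/r_in − 1/r_out)/(4πk) per layer; series-sum.
R_carbon steel shell = (1/0.33 − 1/0.35)/(4π×51) = 2.702×10^-4 K/W
R_ceramic-fibre blanket = (1/0.35 − 1/0.39)/(4π×0.0717) = 0.3252 K/W
R_calcium silicate = (1/0.39 − 1/0.52)/(4π×0.0519) = 0.9829 K/W
R_outer film = 1/(h·4πr_o²) = 1/(9.09×4π×0.52²) = 0.03238 K/W
R_total = 1.341 K/W
Q = ΔT/R_total = 211/1.341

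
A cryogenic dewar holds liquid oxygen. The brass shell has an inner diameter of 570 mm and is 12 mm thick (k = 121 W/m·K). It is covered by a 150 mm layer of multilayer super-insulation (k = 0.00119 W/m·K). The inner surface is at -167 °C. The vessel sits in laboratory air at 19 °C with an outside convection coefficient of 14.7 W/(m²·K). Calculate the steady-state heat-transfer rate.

Q ≈ 2.46 W

For a spherical shell R = (1/r₁ − 1/r₂)/(4πk); film R = 1/(h·4πr²). In series:
R_brass shell = (1/0.285 − 1/0.297)/(4π×121) = 9.324×10^-5 K/W
R_multilayer super-insulation = (1/0.297 − 1/0.447)/(4π×0.00119) = 75.56 K/W
R_outer film = 1/(h·4πr_o²) = 1/(14.7×4π×0.447²) = 0.02709 K/W
R_total = 75.58 K/W
Q = ΔT/R_total = 186/75.58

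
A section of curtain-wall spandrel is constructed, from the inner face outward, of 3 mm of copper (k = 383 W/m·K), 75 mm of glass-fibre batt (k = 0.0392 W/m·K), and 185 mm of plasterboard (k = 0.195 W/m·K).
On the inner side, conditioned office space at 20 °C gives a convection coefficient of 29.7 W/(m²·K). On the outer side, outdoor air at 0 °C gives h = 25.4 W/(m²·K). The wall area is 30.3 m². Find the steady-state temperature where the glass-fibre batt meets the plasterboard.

Using the resistance-network approach (series):
R_inner film = 1/(h_i·A) = 1/(29.7×30.3) = 0.001111 K/W
R_copper = L/(kA) = 0.003/(383×30.3) = 2.585×10^-7 K/W
R_glass-fibre batt = L/(kA) = 0.075/(0.0392×30.3) = 0.06314 K/W
R_plasterboard = L/(kA) = 0.185/(0.195×30.3) = 0.03131 K/W
R_outer film = 1/(h_o·A) = 1/(25.4×30.3) = 0.001299 K/W
R_total = 0.09687 K/W;  Q = ΔT/R_total = 20/0.09687 = 206.5 W
T_interface = T_inner − Q·ΣR(inner→interface) = 20 − 206×0.06426

T ≈ 6.73 °C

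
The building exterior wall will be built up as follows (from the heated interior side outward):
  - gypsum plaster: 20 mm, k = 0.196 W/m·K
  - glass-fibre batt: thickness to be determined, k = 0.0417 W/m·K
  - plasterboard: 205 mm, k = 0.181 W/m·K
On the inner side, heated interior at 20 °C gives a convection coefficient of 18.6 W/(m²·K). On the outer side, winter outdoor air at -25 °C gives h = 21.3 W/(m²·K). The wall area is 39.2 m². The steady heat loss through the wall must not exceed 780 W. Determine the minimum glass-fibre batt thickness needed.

L ≈ 38.6 mm

Series thermal resistances:
R_inner film = 1/(h_i·A) = 1/(18.6×39.2) = 0.001372 K/W
R_gypsum plaster = L/(kA) = 0.02/(0.196×39.2) = 0.002603 K/W
R_plasterboard = L/(kA) = 0.205/(0.181×39.2) = 0.02889 K/W
R_outer film = 1/(h_o·A) = 1/(21.3×39.2) = 0.001198 K/W
Sum of the known resistances R_other = 0.03407 K/W
Required total resistance R_tot = ΔT/Q_allow = 45/780 = 0.05769 K/W
R_glass-fibre batt = R_tot − R_other = 0.02363 K/W
L = R·k·A = 0.02363×0.0417×39.2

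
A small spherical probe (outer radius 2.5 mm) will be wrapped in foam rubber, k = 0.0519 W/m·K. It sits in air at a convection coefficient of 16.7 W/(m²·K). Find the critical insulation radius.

For a sphere r_cr = 2k/h = 2×0.0519/16.7
r_cr = 6.22 mm; since the bare radius (2.5 mm) is below r_cr, adding a thin layer of insulation will *increase* heat loss.

r_cr ≈ 6.22 mm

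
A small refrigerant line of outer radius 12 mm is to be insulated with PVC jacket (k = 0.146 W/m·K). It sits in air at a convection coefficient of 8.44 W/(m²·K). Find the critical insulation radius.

r_cr ≈ 17.3 mm

For a cylinder r_cr = k/h = 0.146/8.44
r_cr = 17.3 mm; since the bare radius (12 mm) is below r_cr, adding a thin layer of insulation will *increase* heat loss.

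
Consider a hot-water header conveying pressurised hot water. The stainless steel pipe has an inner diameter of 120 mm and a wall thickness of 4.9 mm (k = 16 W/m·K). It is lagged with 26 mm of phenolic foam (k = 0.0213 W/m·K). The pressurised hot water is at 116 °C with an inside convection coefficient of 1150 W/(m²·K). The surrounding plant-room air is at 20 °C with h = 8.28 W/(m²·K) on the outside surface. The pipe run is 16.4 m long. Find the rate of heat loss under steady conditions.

Cylindrical conduction, so R = ln(r₂/r₁)/(2πkL) per layer, in series:
R_inner film = 1/(h_i·2πr₁L) = 1/(1150×2π×0.06×16.4) = 1.406×10^-4 K/W
R_stainless steel pipe wall = ln(64.9/60)/(2π×16×16.4) = 4.761×10^-5 K/W
R_phenolic foam = ln(90.9/64.9)/(2π×0.0213×16.4) = 0.1535 K/W
R_outer film = 1/(h_o·2πr_oL) = 1/(8.28×2π×0.0909×16.4) = 0.01289 K/W
R_total = 0.1666 K/W
Q = ΔT/R_total = 96/0.1666

Q ≈ 576 W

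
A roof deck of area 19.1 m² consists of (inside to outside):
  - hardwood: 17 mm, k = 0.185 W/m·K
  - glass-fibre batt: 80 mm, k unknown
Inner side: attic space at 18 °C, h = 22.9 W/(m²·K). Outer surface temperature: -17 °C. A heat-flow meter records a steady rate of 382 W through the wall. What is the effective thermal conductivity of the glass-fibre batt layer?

k ≈ 0.0496 W/(m·K)

Using the resistance-network approach (series):
R_inner film = 1/(h_i·A) = 1/(22.9×19.1) = 0.002286 K/W
R_hardwood = L/(kA) = 0.017/(0.185×19.1) = 0.004811 K/W
Sum of known resistances R_other = 0.007097 K/W
Total R = ΔT/Q = 35/382 = 0.09162 K/W
R_glass-fibre batt = R_total − R_other = 0.08453 K/W
k = L/(R·A) = 0.08/(0.08453×19.1)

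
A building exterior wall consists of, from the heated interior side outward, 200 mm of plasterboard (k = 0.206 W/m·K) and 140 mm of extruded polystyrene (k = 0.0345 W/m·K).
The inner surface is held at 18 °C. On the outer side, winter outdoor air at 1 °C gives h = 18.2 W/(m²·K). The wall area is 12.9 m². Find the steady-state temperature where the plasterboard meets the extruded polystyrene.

T ≈ 14.8 °C

Model the wall as resistances in series:
R_plasterboard = L/(kA) = 0.2/(0.206×12.9) = 0.07526 K/W
R_extruded polystyrene = L/(kA) = 0.14/(0.0345×12.9) = 0.3146 K/W
R_outer film = 1/(h_o·A) = 1/(18.2×12.9) = 0.004259 K/W
R_total = 0.3941 K/W;  Q = ΔT/R_total = 17/0.3941 = 43.14 W
T_interface = T_inner − Q·ΣR(inner→interface) = 18 − 43.1×0.07526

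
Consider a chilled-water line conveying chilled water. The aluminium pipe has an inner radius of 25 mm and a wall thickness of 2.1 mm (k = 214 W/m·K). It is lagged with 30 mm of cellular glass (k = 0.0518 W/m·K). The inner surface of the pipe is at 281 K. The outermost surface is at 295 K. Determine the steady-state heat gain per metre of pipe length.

Radial resistances (cylindrical: R_cond = ln(r_o/r_i)/(2πkL), R_conv = 1/(h·2πrL)):
R_aluminium pipe wall = ln(27.1/25)/(2π×214×1) = 5.999×10^-5 K/W
R_cellular glass = ln(57.1/27.1)/(2π×0.0518×1) = 2.29 K/W
R_total = 2.29 K/W
Q = ΔT/R_total = 14/2.29

q′ ≈ 6.11 W/m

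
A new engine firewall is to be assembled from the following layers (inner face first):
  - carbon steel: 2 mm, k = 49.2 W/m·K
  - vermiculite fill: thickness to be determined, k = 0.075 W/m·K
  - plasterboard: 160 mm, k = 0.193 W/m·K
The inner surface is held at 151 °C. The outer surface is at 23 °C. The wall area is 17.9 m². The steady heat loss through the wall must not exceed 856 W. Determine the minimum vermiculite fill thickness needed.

L ≈ 139 mm

Model the wall as resistances in series:
R_carbon steel = L/(kA) = 0.002/(49.2×17.9) = 2.271×10^-6 K/W
R_plasterboard = L/(kA) = 0.16/(0.193×17.9) = 0.04631 K/W
Sum of the known resistances R_other = 0.04632 K/W
Required total resistance R_tot = ΔT/Q_allow = 128/856 = 0.1495 K/W
R_vermiculite fill = R_tot − R_other = 0.1032 K/W
L = R·k·A = 0.1032×0.075×17.9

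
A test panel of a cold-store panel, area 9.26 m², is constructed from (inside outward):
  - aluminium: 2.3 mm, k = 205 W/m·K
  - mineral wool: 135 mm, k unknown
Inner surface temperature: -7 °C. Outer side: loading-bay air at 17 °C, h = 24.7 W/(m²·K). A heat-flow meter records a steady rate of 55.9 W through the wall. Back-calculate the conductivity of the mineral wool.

k ≈ 0.0343 W/(m·K)

Series thermal resistances:
R_aluminium = L/(kA) = 0.0023/(205×9.26) = 1.212×10^-6 K/W
R_outer film = 1/(h_o·A) = 1/(24.7×9.26) = 0.004372 K/W
Sum of known resistances R_other = 0.004373 K/W
Total R = ΔT/Q = 24/55.9 = 0.4293 K/W
R_mineral wool = R_total − R_other = 0.425 K/W
k = L/(R·A) = 0.135/(0.425×9.26)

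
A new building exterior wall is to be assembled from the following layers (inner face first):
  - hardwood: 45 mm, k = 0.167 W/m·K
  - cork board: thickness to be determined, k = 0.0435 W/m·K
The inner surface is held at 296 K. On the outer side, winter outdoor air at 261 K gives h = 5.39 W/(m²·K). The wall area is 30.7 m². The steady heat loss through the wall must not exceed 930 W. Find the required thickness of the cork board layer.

L ≈ 30.5 mm

Series thermal resistances:
R_hardwood = L/(kA) = 0.045/(0.167×30.7) = 0.008777 K/W
R_outer film = 1/(h_o·A) = 1/(5.39×30.7) = 0.006043 K/W
Sum of the known resistances R_other = 0.01482 K/W
Required total resistance R_tot = ΔT/Q_allow = 35/930 = 0.03763 K/W
R_cork board = R_tot − R_other = 0.02281 K/W
L = R·k·A = 0.02281×0.0435×30.7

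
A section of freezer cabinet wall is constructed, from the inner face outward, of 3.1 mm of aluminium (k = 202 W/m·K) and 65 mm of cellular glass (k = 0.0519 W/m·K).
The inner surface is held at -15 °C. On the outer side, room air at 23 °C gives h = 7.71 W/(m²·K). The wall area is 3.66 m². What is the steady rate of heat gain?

Q ≈ 101 W

Series thermal resistances:
R_aluminium = L/(kA) = 0.0031/(202×3.66) = 4.193×10^-6 K/W
R_cellular glass = L/(kA) = 0.065/(0.0519×3.66) = 0.3422 K/W
R_outer film = 1/(h_o·A) = 1/(7.71×3.66) = 0.03544 K/W
R_total = 0.3776 K/W
Q = ΔT / R_total = 38 / 0.3776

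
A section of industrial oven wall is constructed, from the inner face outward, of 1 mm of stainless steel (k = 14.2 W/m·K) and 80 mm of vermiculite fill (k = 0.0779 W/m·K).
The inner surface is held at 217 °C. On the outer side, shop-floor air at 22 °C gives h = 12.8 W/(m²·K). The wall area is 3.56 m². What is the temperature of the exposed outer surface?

Thermal resistances in series:
R_stainless steel = L/(kA) = 0.001/(14.2×3.56) = 1.978×10^-5 K/W
R_vermiculite fill = L/(kA) = 0.08/(0.0779×3.56) = 0.2885 K/W
R_outer film = 1/(h_o·A) = 1/(12.8×3.56) = 0.02195 K/W
R_total = 0.3104 K/W;  Q = ΔT/R_total = 195/0.3104 = 628.1 W
T_interface = T_inner − Q·ΣR(inner→interface) = 217 − 628×0.2885

T ≈ 35.8 °C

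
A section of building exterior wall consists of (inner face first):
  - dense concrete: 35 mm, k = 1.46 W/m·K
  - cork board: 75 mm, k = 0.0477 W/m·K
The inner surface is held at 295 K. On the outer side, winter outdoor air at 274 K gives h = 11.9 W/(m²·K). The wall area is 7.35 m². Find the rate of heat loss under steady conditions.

Series thermal resistances:
R_dense concrete = L/(kA) = 0.035/(1.46×7.35) = 0.003262 K/W
R_cork board = L/(kA) = 0.075/(0.0477×7.35) = 0.2139 K/W
R_outer film = 1/(h_o·A) = 1/(11.9×7.35) = 0.01143 K/W
R_total = 0.2286 K/W
Q = ΔT / R_total = 21 / 0.2286

Q ≈ 91.9 W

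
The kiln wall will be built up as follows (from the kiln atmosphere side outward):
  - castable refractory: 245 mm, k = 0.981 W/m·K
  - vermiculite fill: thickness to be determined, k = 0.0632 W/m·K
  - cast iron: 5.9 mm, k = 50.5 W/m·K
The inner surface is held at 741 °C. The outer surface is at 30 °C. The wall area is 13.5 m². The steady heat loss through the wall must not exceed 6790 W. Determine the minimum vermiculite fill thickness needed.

Series thermal resistances:
R_castable refractory = L/(kA) = 0.245/(0.981×13.5) = 0.0185 K/W
R_cast iron = L/(kA) = 0.0059/(50.5×13.5) = 8.654×10^-6 K/W
Sum of the known resistances R_other = 0.01851 K/W
Required total resistance R_tot = ΔT/Q_allow = 711/6790 = 0.1047 K/W
R_vermiculite fill = R_tot − R_other = 0.0862 K/W
L = R·k·A = 0.0862×0.0632×13.5

L ≈ 73.5 mm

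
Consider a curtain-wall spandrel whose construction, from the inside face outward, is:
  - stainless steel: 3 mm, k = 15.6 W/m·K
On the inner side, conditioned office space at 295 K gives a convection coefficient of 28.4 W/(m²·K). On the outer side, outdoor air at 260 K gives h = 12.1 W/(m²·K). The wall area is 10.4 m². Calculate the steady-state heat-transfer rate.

Q ≈ 3080 W

Model the wall as resistances in series:
R_inner film = 1/(h_i·A) = 1/(28.4×10.4) = 0.003386 K/W
R_stainless steel = L/(kA) = 0.003/(15.6×10.4) = 1.849×10^-5 K/W
R_outer film = 1/(h_o·A) = 1/(12.1×10.4) = 0.007947 K/W
R_total = 0.01135 K/W
Q = ΔT / R_total = 35 / 0.01135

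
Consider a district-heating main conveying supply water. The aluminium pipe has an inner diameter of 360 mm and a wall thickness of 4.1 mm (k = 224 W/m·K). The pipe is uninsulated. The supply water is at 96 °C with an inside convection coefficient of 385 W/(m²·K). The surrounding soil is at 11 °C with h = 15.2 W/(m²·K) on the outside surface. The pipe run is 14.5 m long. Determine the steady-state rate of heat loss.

Q ≈ 20800 W

Radial resistances (cylindrical: R_cond = ln(r_o/r_i)/(2πkL), R_conv = 1/(h·2πrL)):
R_inner film = 1/(h_i·2πr₁L) = 1/(385×2π×0.18×14.5) = 1.584×10^-4 K/W
R_aluminium pipe wall = ln(184.1/180)/(2π×224×14.5) = 1.104×10^-6 K/W
R_outer film = 1/(h_o·2πr_oL) = 1/(15.2×2π×0.1841×14.5) = 0.003922 K/W
R_total = 0.004082 K/W
Q = ΔT/R_total = 85/0.004082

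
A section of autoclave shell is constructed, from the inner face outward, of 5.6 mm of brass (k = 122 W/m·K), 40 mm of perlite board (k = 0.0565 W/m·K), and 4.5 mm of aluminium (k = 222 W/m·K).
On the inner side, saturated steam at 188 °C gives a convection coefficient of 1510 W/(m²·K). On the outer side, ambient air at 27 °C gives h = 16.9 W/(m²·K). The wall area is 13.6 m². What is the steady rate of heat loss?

Q ≈ 2850 W

Model the wall as resistances in series:
R_inner film = 1/(h_i·A) = 1/(1510×13.6) = 4.869×10^-5 K/W
R_brass = L/(kA) = 0.0056/(122×13.6) = 3.375×10^-6 K/W
R_perlite board = L/(kA) = 0.04/(0.0565×13.6) = 0.05206 K/W
R_aluminium = L/(kA) = 0.0045/(222×13.6) = 1.49×10^-6 K/W
R_outer film = 1/(h_o·A) = 1/(16.9×13.6) = 0.004351 K/W
R_total = 0.05646 K/W
Q = ΔT / R_total = 161 / 0.05646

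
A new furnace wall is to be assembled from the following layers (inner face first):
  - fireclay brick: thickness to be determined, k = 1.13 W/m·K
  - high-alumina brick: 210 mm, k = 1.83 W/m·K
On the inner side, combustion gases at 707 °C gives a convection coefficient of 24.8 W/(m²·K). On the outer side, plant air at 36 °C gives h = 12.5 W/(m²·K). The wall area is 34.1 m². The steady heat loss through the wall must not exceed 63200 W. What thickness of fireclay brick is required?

L ≈ 143 mm

Series thermal resistances:
R_inner film = 1/(h_i·A) = 1/(24.8×34.1) = 0.001182 K/W
R_high-alumina brick = L/(kA) = 0.21/(1.83×34.1) = 0.003365 K/W
R_outer film = 1/(h_o·A) = 1/(12.5×34.1) = 0.002346 K/W
Sum of the known resistances R_other = 0.006894 K/W
Required total resistance R_tot = ΔT/Q_allow = 671/63200 = 0.01062 K/W
R_fireclay brick = R_tot − R_other = 0.003723 K/W
L = R·k·A = 0.003723×1.13×34.1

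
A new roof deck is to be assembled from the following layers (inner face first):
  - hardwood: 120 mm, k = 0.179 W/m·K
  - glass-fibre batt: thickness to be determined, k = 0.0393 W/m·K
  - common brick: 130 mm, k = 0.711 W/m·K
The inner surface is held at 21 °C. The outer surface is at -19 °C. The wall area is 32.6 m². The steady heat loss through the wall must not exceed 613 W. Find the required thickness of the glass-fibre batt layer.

Treating each layer as a thermal resistance in series:
R_hardwood = L/(kA) = 0.12/(0.179×32.6) = 0.02056 K/W
R_common brick = L/(kA) = 0.13/(0.711×32.6) = 0.005609 K/W
Sum of the known resistances R_other = 0.02617 K/W
Required total resistance R_tot = ΔT/Q_allow = 40/613 = 0.06525 K/W
R_glass-fibre batt = R_tot − R_other = 0.03908 K/W
L = R·k·A = 0.03908×0.0393×32.6

L ≈ 50.1 mm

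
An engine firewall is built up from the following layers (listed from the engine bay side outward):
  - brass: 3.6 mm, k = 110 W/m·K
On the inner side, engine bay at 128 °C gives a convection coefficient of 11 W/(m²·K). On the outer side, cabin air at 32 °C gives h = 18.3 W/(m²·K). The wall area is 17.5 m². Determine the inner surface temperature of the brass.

T ≈ 68.1 °C

Model the wall as resistances in series:
R_inner film = 1/(h_i·A) = 1/(11×17.5) = 0.005195 K/W
R_brass = L/(kA) = 0.0036/(110×17.5) = 1.87×10^-6 K/W
R_outer film = 1/(h_o·A) = 1/(18.3×17.5) = 0.003123 K/W
R_total = 0.008319 K/W;  Q = ΔT/R_total = 96/0.008319 = 11540 W
T_interface = T_inner − Q·ΣR(inner→interface) = 128 − 11500×0.005195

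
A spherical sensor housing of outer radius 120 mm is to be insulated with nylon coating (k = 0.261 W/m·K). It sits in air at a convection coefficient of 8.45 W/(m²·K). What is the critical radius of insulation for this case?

r_cr ≈ 61.8 mm

For a sphere r_cr = 2k/h = 2×0.261/8.45
r_cr = 61.8 mm; since the bare radius (120 mm) is above r_cr, any added insulation will reduce heat loss.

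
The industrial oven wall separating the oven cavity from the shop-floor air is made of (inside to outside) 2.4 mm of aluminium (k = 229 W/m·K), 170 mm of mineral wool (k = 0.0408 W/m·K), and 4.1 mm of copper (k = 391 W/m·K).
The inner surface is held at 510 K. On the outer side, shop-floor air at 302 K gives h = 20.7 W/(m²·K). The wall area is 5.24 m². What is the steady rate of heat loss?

Using the resistance-network approach (series):
R_aluminium = L/(kA) = 0.0024/(229×5.24) = 2×10^-6 K/W
R_mineral wool = L/(kA) = 0.17/(0.0408×5.24) = 0.7952 K/W
R_copper = L/(kA) = 0.0041/(391×5.24) = 2.001×10^-6 K/W
R_outer film = 1/(h_o·A) = 1/(20.7×5.24) = 0.009219 K/W
R_total = 0.8044 K/W
Q = ΔT / R_total = 208 / 0.8044

Q ≈ 259 W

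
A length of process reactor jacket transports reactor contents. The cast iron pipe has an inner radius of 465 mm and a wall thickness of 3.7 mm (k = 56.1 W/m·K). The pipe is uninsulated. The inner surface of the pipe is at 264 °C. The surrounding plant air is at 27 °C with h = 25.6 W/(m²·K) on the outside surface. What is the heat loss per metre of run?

q′ ≈ 17800 W/m

Radial resistances (cylindrical: R_cond = ln(r_o/r_i)/(2πkL), R_conv = 1/(h·2πrL)):
R_cast iron pipe wall = ln(468.7/465)/(2π×56.1×1) = 2.248×10^-5 K/W
R_outer film = 1/(h_o·2πr_oL) = 1/(25.6×2π×0.4687×1) = 0.01326 K/W
R_total = 0.01329 K/W
Q = ΔT/R_total = 237/0.01329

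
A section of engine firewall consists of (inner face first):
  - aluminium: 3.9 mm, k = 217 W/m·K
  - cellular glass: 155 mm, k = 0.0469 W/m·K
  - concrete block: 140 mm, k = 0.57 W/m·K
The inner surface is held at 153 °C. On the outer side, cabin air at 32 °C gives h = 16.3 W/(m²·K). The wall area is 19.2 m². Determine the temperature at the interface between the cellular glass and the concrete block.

T ≈ 42.3 °C

Treating each layer as a thermal resistance in series:
R_aluminium = L/(kA) = 0.0039/(217×19.2) = 9.361×10^-7 K/W
R_cellular glass = L/(kA) = 0.155/(0.0469×19.2) = 0.1721 K/W
R_concrete block = L/(kA) = 0.14/(0.57×19.2) = 0.01279 K/W
R_outer film = 1/(h_o·A) = 1/(16.3×19.2) = 0.003195 K/W
R_total = 0.1881 K/W;  Q = ΔT/R_total = 121/0.1881 = 643.2 W
T_interface = T_inner − Q·ΣR(inner→interface) = 153 − 643×0.1721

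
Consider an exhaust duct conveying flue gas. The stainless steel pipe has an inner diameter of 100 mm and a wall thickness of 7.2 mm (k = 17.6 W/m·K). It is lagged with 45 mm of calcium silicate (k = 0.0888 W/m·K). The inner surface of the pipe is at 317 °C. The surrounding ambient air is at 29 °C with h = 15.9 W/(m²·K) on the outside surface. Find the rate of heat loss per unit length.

Cylindrical conduction, so R = ln(r₂/r₁)/(2πkL) per layer, in series:
R_stainless steel pipe wall = ln(57.2/50)/(2π×17.6×1) = 0.001217 K/W
R_calcium silicate = ln(102.2/57.2)/(2π×0.0888×1) = 1.04 K/W
R_outer film = 1/(h_o·2πr_oL) = 1/(15.9×2π×0.1022×1) = 0.09794 K/W
R_total = 1.139 K/W
Q = ΔT/R_total = 288/1.139

q′ ≈ 253 W/m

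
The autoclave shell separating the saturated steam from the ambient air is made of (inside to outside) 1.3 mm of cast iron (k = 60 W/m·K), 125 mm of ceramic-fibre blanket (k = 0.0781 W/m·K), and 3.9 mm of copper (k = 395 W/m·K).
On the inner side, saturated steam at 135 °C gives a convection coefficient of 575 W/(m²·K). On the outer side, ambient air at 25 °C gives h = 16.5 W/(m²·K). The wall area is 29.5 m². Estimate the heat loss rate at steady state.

Q ≈ 1950 W

Using the resistance-network approach (series):
R_inner film = 1/(h_i·A) = 1/(575×29.5) = 5.895×10^-5 K/W
R_cast iron = L/(kA) = 0.0013/(60×29.5) = 7.345×10^-7 K/W
R_ceramic-fibre blanket = L/(kA) = 0.125/(0.0781×29.5) = 0.05425 K/W
R_copper = L/(kA) = 0.0039/(395×29.5) = 3.347×10^-7 K/W
R_outer film = 1/(h_o·A) = 1/(16.5×29.5) = 0.002054 K/W
R_total = 0.05637 K/W
Q = ΔT / R_total = 110 / 0.05637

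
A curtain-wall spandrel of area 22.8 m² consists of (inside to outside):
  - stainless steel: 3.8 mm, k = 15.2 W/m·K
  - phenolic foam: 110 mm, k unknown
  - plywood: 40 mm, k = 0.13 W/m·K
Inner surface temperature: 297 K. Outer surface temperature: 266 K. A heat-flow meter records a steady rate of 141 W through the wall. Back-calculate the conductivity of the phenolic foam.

k ≈ 0.0234 W/(m·K)

Using the resistance-network approach (series):
R_stainless steel = L/(kA) = 0.0038/(15.2×22.8) = 1.096×10^-5 K/W
R_plywood = L/(kA) = 0.04/(0.13×22.8) = 0.0135 K/W
Sum of known resistances R_other = 0.01351 K/W
Total R = ΔT/Q = 31/141 = 0.2199 K/W
R_phenolic foam = R_total − R_other = 0.2064 K/W
k = L/(R·A) = 0.11/(0.2064×22.8)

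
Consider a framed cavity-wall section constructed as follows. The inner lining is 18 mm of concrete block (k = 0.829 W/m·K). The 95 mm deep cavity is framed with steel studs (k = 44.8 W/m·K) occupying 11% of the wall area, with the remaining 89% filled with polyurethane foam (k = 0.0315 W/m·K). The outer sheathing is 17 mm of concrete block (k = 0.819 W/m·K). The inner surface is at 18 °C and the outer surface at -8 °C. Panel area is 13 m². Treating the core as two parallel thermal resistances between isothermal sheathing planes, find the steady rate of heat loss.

Q ≈ 5480 W

Sheathing layers in series; stud and cavity paths in parallel between them.
R_inner = 0.018/(0.829×13) = 0.00167 K/W
R_stud  = 0.095/(44.8×0.11×13) = 0.001483 K/W
R_cav   = 0.095/(0.0315×0.89×13) = 0.2607 K/W
1/R_core = 1/R_stud + 1/R_cav → R_core = 0.001475 K/W
R_outer = 0.017/(0.819×13) = 0.001597 K/W
R_total = 0.004741 K/W
Q = ΔT/R_total = 26/0.004741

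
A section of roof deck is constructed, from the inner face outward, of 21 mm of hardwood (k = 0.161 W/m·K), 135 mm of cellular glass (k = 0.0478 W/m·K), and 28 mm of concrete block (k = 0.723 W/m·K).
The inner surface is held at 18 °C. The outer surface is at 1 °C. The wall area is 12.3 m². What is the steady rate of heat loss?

Q ≈ 69.9 W

Treating each layer as a thermal resistance in series:
R_hardwood = L/(kA) = 0.021/(0.161×12.3) = 0.0106 K/W
R_cellular glass = L/(kA) = 0.135/(0.0478×12.3) = 0.2296 K/W
R_concrete block = L/(kA) = 0.028/(0.723×12.3) = 0.003149 K/W
R_total = 0.2434 K/W
Q = ΔT / R_total = 17 / 0.2434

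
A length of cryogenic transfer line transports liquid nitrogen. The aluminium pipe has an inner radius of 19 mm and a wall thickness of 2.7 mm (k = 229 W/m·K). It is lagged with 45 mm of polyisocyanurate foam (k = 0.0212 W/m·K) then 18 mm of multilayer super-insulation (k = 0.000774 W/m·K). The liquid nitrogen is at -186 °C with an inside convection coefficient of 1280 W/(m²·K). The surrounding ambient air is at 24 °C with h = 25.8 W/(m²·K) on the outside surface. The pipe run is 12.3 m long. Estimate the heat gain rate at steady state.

Treating each annulus and film as a series resistance:
R_inner film = 1/(h_i·2πr₁L) = 1/(1280×2π×0.019×12.3) = 5.32×10^-4 K/W
R_aluminium pipe wall = ln(21.7/19)/(2π×229×12.3) = 7.508×10^-6 K/W
R_polyisocyanurate foam = ln(66.7/21.7)/(2π×0.0212×12.3) = 0.6854 K/W
R_multilayer super-insulation = ln(84.7/66.7)/(2π×0.000774×12.3) = 3.994 K/W
R_outer film = 1/(h_o·2πr_oL) = 1/(25.8×2π×0.0847×12.3) = 0.005921 K/W
R_total = 4.686 K/W
Q = ΔT/R_total = 210/4.686

Q ≈ 44.8 W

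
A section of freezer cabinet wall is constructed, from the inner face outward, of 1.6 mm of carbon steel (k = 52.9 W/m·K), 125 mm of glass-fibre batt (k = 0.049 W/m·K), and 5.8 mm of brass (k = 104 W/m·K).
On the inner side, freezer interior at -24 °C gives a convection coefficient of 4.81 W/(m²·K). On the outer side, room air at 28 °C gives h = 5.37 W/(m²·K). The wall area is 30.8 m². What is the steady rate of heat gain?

Treating each layer as a thermal resistance in series:
R_inner film = 1/(h_i·A) = 1/(4.81×30.8) = 0.00675 K/W
R_carbon steel = L/(kA) = 0.0016/(52.9×30.8) = 9.82×10^-7 K/W
R_glass-fibre batt = L/(kA) = 0.125/(0.049×30.8) = 0.08283 K/W
R_brass = L/(kA) = 0.0058/(104×30.8) = 1.811×10^-6 K/W
R_outer film = 1/(h_o·A) = 1/(5.37×30.8) = 0.006046 K/W
R_total = 0.09562 K/W
Q = ΔT / R_total = 52 / 0.09562

Q ≈ 544 W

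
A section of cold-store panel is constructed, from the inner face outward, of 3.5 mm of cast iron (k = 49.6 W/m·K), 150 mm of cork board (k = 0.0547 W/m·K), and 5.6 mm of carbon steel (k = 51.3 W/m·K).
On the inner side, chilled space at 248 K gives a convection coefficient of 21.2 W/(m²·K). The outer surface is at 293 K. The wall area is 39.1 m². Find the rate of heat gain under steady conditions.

Q ≈ 631 W

Using the resistance-network approach (series):
R_inner film = 1/(h_i·A) = 1/(21.2×39.1) = 0.001206 K/W
R_cast iron = L/(kA) = 0.0035/(49.6×39.1) = 1.805×10^-6 K/W
R_cork board = L/(kA) = 0.15/(0.0547×39.1) = 0.07013 K/W
R_carbon steel = L/(kA) = 0.0056/(51.3×39.1) = 2.792×10^-6 K/W
R_total = 0.07134 K/W
Q = ΔT / R_total = 45 / 0.07134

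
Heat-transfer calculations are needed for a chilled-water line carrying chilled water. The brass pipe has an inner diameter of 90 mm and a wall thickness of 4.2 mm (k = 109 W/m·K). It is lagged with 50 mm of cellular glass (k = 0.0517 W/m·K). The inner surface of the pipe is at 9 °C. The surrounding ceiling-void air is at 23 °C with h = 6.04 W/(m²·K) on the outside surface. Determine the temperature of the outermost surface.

Per-layer cylindrical resistances, series-summed:
R_brass pipe wall = ln(49.2/45)/(2π×109×1) = 1.303×10^-4 K/W
R_cellular glass = ln(99.2/49.2)/(2π×0.0517×1) = 2.159 K/W
R_outer film = 1/(h_o·2πr_oL) = 1/(6.04×2π×0.0992×1) = 0.2656 K/W
R_total = 2.424 K/W
Q = ΔT/R_total = 14/2.424
Q = 5.77 W/m
T_interface = T_inner + Q·ΣR(inner→interface) = 9 + 5.77×2.159

T ≈ 21.5 °C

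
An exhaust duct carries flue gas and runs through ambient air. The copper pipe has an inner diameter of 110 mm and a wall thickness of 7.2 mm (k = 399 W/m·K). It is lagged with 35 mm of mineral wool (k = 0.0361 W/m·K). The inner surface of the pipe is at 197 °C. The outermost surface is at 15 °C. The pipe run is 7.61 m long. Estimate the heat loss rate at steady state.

Q ≈ 704 W

Radial resistances (cylindrical: R_cond = ln(r_o/r_i)/(2πkL), R_conv = 1/(h·2πrL)):
R_copper pipe wall = ln(62.2/55)/(2π×399×7.61) = 6.448×10^-6 K/W
R_mineral wool = ln(97.2/62.2)/(2π×0.0361×7.61) = 0.2586 K/W
R_total = 0.2586 K/W
Q = ΔT/R_total = 182/0.2586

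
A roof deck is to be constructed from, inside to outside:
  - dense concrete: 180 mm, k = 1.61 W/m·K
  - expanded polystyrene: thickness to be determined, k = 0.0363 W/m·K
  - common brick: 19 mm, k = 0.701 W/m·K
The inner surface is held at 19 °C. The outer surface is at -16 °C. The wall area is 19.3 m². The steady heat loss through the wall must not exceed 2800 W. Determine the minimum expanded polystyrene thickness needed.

Thermal resistances in series:
R_dense concrete = L/(kA) = 0.18/(1.61×19.3) = 0.005793 K/W
R_common brick = L/(kA) = 0.019/(0.701×19.3) = 0.001404 K/W
Sum of the known resistances R_other = 0.007197 K/W
Required total resistance R_tot = ΔT/Q_allow = 35/2800 = 0.0125 K/W
R_expanded polystyrene = R_tot − R_other = 0.005303 K/W
L = R·k·A = 0.005303×0.0363×19.3

L ≈ 3.72 mm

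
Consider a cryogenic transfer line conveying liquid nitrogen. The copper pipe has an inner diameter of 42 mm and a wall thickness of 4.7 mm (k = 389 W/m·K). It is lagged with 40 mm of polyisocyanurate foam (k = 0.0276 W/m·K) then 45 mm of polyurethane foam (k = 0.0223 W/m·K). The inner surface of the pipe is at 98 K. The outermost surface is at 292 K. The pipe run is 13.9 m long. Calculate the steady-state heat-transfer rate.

Q ≈ 295 W

Per-layer cylindrical resistances, series-summed:
R_copper pipe wall = ln(25.7/21)/(2π×389×13.9) = 5.945×10^-6 K/W
R_polyisocyanurate foam = ln(65.7/25.7)/(2π×0.0276×13.9) = 0.3894 K/W
R_polyurethane foam = ln(110.7/65.7)/(2π×0.0223×13.9) = 0.2679 K/W
R_total = 0.6573 K/W
Q = ΔT/R_total = 194/0.6573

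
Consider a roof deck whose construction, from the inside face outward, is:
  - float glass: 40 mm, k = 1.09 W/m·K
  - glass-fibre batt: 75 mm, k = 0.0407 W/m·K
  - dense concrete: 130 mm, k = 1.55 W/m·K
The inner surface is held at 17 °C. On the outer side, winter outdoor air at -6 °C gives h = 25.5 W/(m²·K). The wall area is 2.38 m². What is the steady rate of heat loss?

Series thermal resistances:
R_float glass = L/(kA) = 0.04/(1.09×2.38) = 0.01542 K/W
R_glass-fibre batt = L/(kA) = 0.075/(0.0407×2.38) = 0.7743 K/W
R_dense concrete = L/(kA) = 0.13/(1.55×2.38) = 0.03524 K/W
R_outer film = 1/(h_o·A) = 1/(25.5×2.38) = 0.01648 K/W
R_total = 0.8414 K/W
Q = ΔT / R_total = 23 / 0.8414

Q ≈ 27.3 W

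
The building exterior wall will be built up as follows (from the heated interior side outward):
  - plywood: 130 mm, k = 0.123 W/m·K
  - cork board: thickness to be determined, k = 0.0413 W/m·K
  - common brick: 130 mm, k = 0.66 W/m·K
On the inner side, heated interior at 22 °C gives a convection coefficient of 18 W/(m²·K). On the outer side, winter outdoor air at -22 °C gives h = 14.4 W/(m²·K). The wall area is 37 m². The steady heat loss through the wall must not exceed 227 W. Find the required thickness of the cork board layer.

L ≈ 239 mm

Treating each layer as a thermal resistance in series:
R_inner film = 1/(h_i·A) = 1/(18×37) = 0.001502 K/W
R_plywood = L/(kA) = 0.13/(0.123×37) = 0.02857 K/W
R_common brick = L/(kA) = 0.13/(0.66×37) = 0.005324 K/W
R_outer film = 1/(h_o·A) = 1/(14.4×37) = 0.001877 K/W
Sum of the known resistances R_other = 0.03727 K/W
Required total resistance R_tot = ΔT/Q_allow = 44/227 = 0.1938 K/W
R_cork board = R_tot − R_other = 0.1566 K/W
L = R·k·A = 0.1566×0.0413×37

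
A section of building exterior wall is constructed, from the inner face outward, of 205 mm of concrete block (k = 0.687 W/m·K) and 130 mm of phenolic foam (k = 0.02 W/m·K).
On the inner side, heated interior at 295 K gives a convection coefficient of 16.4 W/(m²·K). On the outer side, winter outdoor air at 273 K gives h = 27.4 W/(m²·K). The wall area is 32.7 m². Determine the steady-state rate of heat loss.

Q ≈ 104 W

Using the resistance-network approach (series):
R_inner film = 1/(h_i·A) = 1/(16.4×32.7) = 0.001865 K/W
R_concrete block = L/(kA) = 0.205/(0.687×32.7) = 0.009125 K/W
R_phenolic foam = L/(kA) = 0.13/(0.02×32.7) = 0.1988 K/W
R_outer film = 1/(h_o·A) = 1/(27.4×32.7) = 0.001116 K/W
R_total = 0.2109 K/W
Q = ΔT / R_total = 22 / 0.2109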